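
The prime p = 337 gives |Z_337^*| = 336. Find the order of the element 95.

168

The order of 95 must divide p − 1 = 336 = 2^4 · 3 · 7.
Divisors: 1, 2, 3, 4, 6, 7, 8, 12, 14, 16, 21, 24, 28, 42, 48, 56, 84, 112, 168, 336.
Check each in increasing order: 95^1 ≡ 95;  95^2 ≡ 263;  95^3 ≡ 47;  95^4 ≡ 84;  95^6 ≡ 187;  95^7 ≡ 241;  95^8 ≡ 316;  95^12 ≡ 258;  95^14 ≡ 117;  95^16 ≡ 104;  95^21 ≡ 226;  95^24 ≡ 175;  95^28 ≡ 209;  95^42 ≡ 189;  95^48 ≡ 295;  95^56 ≡ 208;  95^84 ≡ 336;  95^112 ≡ 128;  95^168 ≡ 1.
Smallest exponent giving 1 is 168.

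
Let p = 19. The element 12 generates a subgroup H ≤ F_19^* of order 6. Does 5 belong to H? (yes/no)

⟨12⟩ has order 6; its elements mod 19 are {1, 7, 8, 11, 12, 18}.
5 is not in this set.

no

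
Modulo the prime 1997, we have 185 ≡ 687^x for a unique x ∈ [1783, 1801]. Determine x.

1789

Compute 687^1783 mod 1997 = 303, then multiply by 687 repeatedly:
  687^1783=303  687^1784=473  687^1785=1437  687^1786=701  687^1787=310
  687^1788=1288  687^1789=185
Found 185 at exponent 1789.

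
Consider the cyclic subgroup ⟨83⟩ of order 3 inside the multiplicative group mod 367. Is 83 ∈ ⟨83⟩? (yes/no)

yes

⟨83⟩ has order 3; its elements mod 367 are {1, 83, 283}.
83 is in this set.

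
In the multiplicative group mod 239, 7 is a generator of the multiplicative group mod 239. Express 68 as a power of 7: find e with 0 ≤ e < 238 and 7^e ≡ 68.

184

Baby-step giant-step with m = ceil(sqrt(238)) = 16.
Baby table (7^j mod 239 for j=0..15):
  0:1  1:7  2:49  3:104  4:11  5:77  6:61  7:188
  8:121  9:130  10:193  11:156  12:136  13:235  14:211  15:43
Giant step factor: 7^(-16) ≡ 27 (mod 239).
Scan 68·27^i mod 239 for i = 0, 1, …:
  i=0: 68   i=1: 163   i=2: 99   i=3: 44
  i=4: 232   i=5: 50   i=6: 155   i=7: 122
  i=8: 187   i=9: 30   i=10: 93   i=11: 121
Match at i=11, j=8: e = 11·16 + 8 = 184.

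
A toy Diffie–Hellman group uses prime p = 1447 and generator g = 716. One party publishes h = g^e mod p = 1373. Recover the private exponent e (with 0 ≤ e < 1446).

277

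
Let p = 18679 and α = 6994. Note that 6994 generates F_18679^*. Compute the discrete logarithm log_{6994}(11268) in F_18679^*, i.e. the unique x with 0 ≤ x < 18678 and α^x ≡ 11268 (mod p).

Baby-step giant-step with m = ceil(sqrt(18678)) = 137.
Baby table (6994^j mod 18679 for j=0..136):
  0:1  1:6994  2:14414  3:953  4:15558  5:7477  6:11617  7:14327
  8:8882  9:13033  10:17961  11:2959  12:17593  13:6869  14:18077  15:11066
  16:8507  17:5343  18:10942  19:485  20:11191  21:4844  22:13909  23:17993
  24:2619  25:11866  26:7  27:11600  28:7503  29:6671  30:15511  31:14981
  32:6603  33:6894  34:6137  35:16515  36:13653  37:2034  38:11077  39:10725
  40:14465  41:2746  42:3512  43:43  44:1878  45:3395  46:3621  47:15229
  48:3968  49:13877  50:18333  51:8346  52:49  53:6484  54:15163  55:9339
  56:15182  57:11472  58:8863  59:10900  60:5601  61:3531  62:2176  63:14238
  64:2823  65:359  66:7860  67:543  68:5905  69:301  70:13146  71:5086
  72:6668  73:13208  74:9097  75:3744  76:16257  77:2385  78:343  79:8030
  80:12746  81:9336  82:12879  83:5588  84:6004  85:1584  86:1849  87:6038
  88:15232  89:6271  90:1082  91:2513  92:17662  93:3801  94:3977  95:2107
  96:17306  97:16923  98:9318  99:17740  100:7642  101:7529  102:1725  103:16695
  104:2401  105:173  106:14506  107:9315  108:15437  109:1758  110:4670  111:11088
  112:12943  113:4908  114:13229  115:6539  116:7574  117:17591  118:11560  119:7928
  120:9160  121:14749  122:9068  123:6387  124:9189  125:12106  126:16136  127:15345
  128:12075  129:4791  130:16807  131:1211  132:8147  133:9168  134:14664  135:12306
  136:14011
Giant step factor: 6994^(-137) ≡ 14692 (mod 18679).
Scan 11268·14692^i mod 18679 for i = 0, 1, …:
  i=0: 11268   i=1: 16158   i=2: 1925   i=3: 2094
  i=4: 735   i=5: 2158   i=6: 7073   i=7: 5239
  i=8: 13908   i=9: 6755     …   i=42: 15847
  i=43: 9068
Match at i=43, j=122: x = 43·137 + 122 = 6013.

6013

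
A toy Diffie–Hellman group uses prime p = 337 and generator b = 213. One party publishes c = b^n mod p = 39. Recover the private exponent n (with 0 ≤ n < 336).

Successive powers of 213 modulo 337:
  213^0=1  213^1=213  213^2=211  213^3=122  213^4=37  213^5=130
  213^6=56  213^7=133  213^8=21  213^9=92  213^10=50  213^11=203
  213^12=103  213^13=34  213^14=165  213^15=97  213^16=104  213^17=247
  213^18=39
So 213^18 ≡ 39 (mod 337), giving n = 18.

18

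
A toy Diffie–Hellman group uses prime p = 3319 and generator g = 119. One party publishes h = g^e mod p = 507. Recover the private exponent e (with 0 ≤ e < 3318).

487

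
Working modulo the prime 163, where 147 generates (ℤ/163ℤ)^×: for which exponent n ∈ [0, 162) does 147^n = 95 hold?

116

Baby-step giant-step with m = ceil(sqrt(162)) = 13.
Baby table (147^j mod 163 for j=0..12):
  0:1  1:147  2:93  3:142  4:10  5:3  6:115  7:116
  8:100  9:30  10:9  11:19  12:22
Giant step factor: 147^(-13) ≡ 94 (mod 163).
Scan 95·94^i mod 163 for i = 0, 1, …:
  i=0: 95   i=1: 128   i=2: 133   i=3: 114
  i=4: 121   i=5: 127   i=6: 39   i=7: 80
  i=8: 22
Match at i=8, j=12: n = 8·13 + 12 = 116.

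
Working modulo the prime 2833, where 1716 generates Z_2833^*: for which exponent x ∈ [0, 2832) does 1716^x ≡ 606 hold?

1434

Baby-step giant-step with m = ceil(sqrt(2832)) = 54.
Baby table (1716^j mod 2833 for j=0..53):
  0:1  1:1716  2:1169  3:240  4:1055  5:93  6:940  7:1063
  8:2489  9:1793  10:150  11:2430  12:2537  13:2004  14:2435  15:2618
  16:2183  17:802  18:2227  19:2648  20:2669  21:1876  22:928  23:302
  24:2626  25:1746  26:1655  27:1314  28:2589  29:580  30:897  31:933
  32:383  33:2805  34:113  35:1264  36:1779  37:1623  38:229  39:2010
  40:1399  41:1133  42:790  43:1466  44:2785  45:2622  46:548  47:2645
  48:354  49:1202  50:208  51:2803  52:2347  53:1759
Giant step factor: 1716^(-54) ≡ 2399 (mod 2833).
Scan 606·2399^i mod 2833 for i = 0, 1, …:
  i=0: 606   i=1: 465   i=2: 2166   i=3: 512
  i=4: 1599   i=5: 119   i=6: 2181   i=7: 2501
  i=8: 2438   i=9: 1450     …   i=25: 840
  i=26: 897
Match at i=26, j=30: x = 26·54 + 30 = 1434.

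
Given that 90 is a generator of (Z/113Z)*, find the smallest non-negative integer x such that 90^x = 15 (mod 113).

Baby-step giant-step with m = ceil(sqrt(112)) = 11.
Baby table (90^j mod 113 for j=0..10):
  0:1  1:90  2:77  3:37  4:53  5:24  6:13  7:40
  8:97  9:29  10:11
Giant step factor: 90^(-11) ≡ 46 (mod 113).
Scan 15·46^i mod 113 for i = 0, 1, …:
  i=0: 15   i=1: 12   i=2: 100   i=3: 80
  i=4: 64   i=5: 6   i=6: 50   i=7: 40
Match at i=7, j=7: x = 7·11 + 7 = 84.

84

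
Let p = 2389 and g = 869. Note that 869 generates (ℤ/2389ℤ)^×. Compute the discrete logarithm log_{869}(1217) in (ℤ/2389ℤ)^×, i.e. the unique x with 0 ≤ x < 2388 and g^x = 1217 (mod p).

1847

Baby-step giant-step with m = ceil(sqrt(2388)) = 49.
Baby table (869^j mod 2389 for j=0..48):
  0:1  1:869  2:237  3:499  4:1222  5:1202  6:545  7:583
  8:159  9:1998  10:1848  11:504  12:789  13:2387  14:651  15:1915
  16:1391  17:2334  18:2374  19:1299  20:1223  21:2071  22:782  23:1082
  24:1381  25:811  26:4  27:1087  28:948  29:1996  30:110  31:30
  32:2180  33:2332  34:636  35:825  36:225  37:2016  38:767  39:2381
  40:215  41:493  42:786  43:2169  44:2329  45:418  46:114  47:1117
  48:739
Giant step factor: 869^(-49) ≡ 1375 (mod 2389).
Scan 1217·1375^i mod 2389 for i = 0, 1, …:
  i=0: 1217   i=1: 1075   i=2: 1723   i=3: 1626
  i=4: 2035   i=5: 606   i=6: 1878   i=7: 2130
  i=8: 2225   i=9: 1455     …   i=36: 480
  i=37: 636
Match at i=37, j=34: x = 37·49 + 34 = 1847.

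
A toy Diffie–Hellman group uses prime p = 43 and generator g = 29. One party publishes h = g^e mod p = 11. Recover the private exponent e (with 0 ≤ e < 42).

12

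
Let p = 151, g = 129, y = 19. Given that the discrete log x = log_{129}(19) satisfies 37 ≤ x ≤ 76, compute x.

60

Compute 129^37 mod 151 = 109, then multiply by 129 repeatedly:
  129^37=109  129^38=18  129^39=57  129^40=105  129^41=106
  129^42=84  129^43=115  129^44=37  129^45=92  129^46=90
  129^47=134  129^48=72  129^49=77  129^50=118  129^51=122
  129^52=34  129^53=7  129^54=148  129^55=66  129^56=58
  129^57=83  129^58=137  129^59=6  129^60=19
Found 19 at exponent 60.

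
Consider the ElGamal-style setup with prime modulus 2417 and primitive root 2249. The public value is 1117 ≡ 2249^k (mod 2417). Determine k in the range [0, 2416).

1572

Baby-step giant-step with m = ceil(sqrt(2416)) = 50.
Baby table (2249^j mod 2417 for j=0..49):
  0:1  1:2249  2:1637  3:522  4:1733  5:1313  6:1780  7:668
  8:1375  9:1032  10:648  11:2318  12:2130  13:2293  14:1496  15:40
  16:531  17:221  18:1544  19:1644  20:1763  21:1107  22:133  23:1826
  24:191  25:1750  26:874  27:605  28:2291  29:1832  30:1600  31:1904
  32:1589  33:1335  34:501  35:427  36:774  37:486  38:530  39:389
  40:2324  41:1122  42:30  43:2211  44:770  45:1158  46:1233  47:718
  48:226  49:704
Giant step factor: 2249^(-50) ≡ 1201 (mod 2417).
Scan 1117·1201^i mod 2417 for i = 0, 1, …:
  i=0: 1117   i=1: 82   i=2: 1802   i=3: 987
  i=4: 1057   i=5: 532   i=6: 844   i=7: 921
  i=8: 1552   i=9: 445     …   i=30: 2077
  i=31: 133
Match at i=31, j=22: k = 31·50 + 22 = 1572.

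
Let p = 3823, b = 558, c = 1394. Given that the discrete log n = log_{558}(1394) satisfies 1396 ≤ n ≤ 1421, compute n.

1402

Compute 558^1396 mod 3823 = 3170, then multiply by 558 repeatedly:
  558^1396=3170  558^1397=2634  558^1398=1740  558^1399=3701  558^1400=738
  558^1401=2743  558^1402=1394
Found 1394 at exponent 1402.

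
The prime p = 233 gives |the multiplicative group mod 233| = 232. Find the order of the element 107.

58

The order of 107 must divide p − 1 = 232 = 2^3 · 29.
Divisors: 1, 2, 4, 8, 29, 58, 116, 232.
Check each in increasing order: 107^1 ≡ 107;  107^2 ≡ 32;  107^4 ≡ 92;  107^8 ≡ 76;  107^29 ≡ 232;  107^58 ≡ 1.
Smallest exponent giving 1 is 58.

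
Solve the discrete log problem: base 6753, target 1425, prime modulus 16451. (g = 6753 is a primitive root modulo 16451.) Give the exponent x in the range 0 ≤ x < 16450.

Baby-step giant-step with m = ceil(sqrt(16450)) = 129.
Baby table (6753^j mod 16451 for j=0..128):
  0:1  1:6753  2:837  3:9568  4:9627  5:13230  6:13260  7:1987
  8:10646  9:1568  10:10711  11:12787  12:15763  13:9569  14:16380  15:14067
  16:6377  17:11614  18:7425  19:14828  20:12698  21:6982  22:880  23:3829
  24:12716  25:13379  26:15946  27:11543  28:5041  29:4754  30:7861  31:14407
  32:15708  33:76  34:3247  35:14259  36:3324  37:7808  38:1969  39:4249
  40:2953  41:2997  42:4011  43:7937  44:1203  45:13516  46:3400  47:11055
  48:16228  49:7573  50:10761  51:4966  52:8260  53:10890  54:4200  55:1076
  56:11337  57:12258  58:13293  59:10973  60:5365  61:4743  62:15833  63:5200
  64:9166  65:9336  66:5776  67:7  68:14369  69:5859  70:1172  71:1585
  72:10355  73:10565  74:13909  75:8718  76:10976  77:9173  78:7254  79:11635
  80:1179  81:15954  82:16214  83:11737  84:15494  85:2622  86:5090  87:6631
  88:15972  89:6160  90:10352  91:6757  92:11398  93:12916  94:14997  95:2385
  96:376  97:5674  98:2143  99:11250  100:532  101:6278  102:1107  103:6817
  104:5303  105:13783  106:13292  107:4220  108:4528  109:11626  110:6206  111:8421
  112:12357  113:7349  114:11581  115:14890  116:3658  117:9523  118:1860  119:8467
  120:10426  121:12949  122:7532  123:13555  124:3551  125:10796  126:11007  127:4653
  128:299
Giant step factor: 6753^(-129) ≡ 270 (mod 16451).
Scan 1425·270^i mod 16451 for i = 0, 1, …:
  i=0: 1425   i=1: 6377
Match at i=1, j=16: x = 1·129 + 16 = 145.

145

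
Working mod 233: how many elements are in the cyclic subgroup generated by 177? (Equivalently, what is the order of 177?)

The order of 177 must divide p − 1 = 232 = 2^3 · 29.
Divisors: 1, 2, 4, 8, 29, 58, 116, 232.
Check each in increasing order: 177^1 ≡ 177;  177^2 ≡ 107;  177^4 ≡ 32;  177^8 ≡ 92;  177^29 ≡ 144;  177^58 ≡ 232;  177^116 ≡ 1.
Smallest exponent giving 1 is 116.

116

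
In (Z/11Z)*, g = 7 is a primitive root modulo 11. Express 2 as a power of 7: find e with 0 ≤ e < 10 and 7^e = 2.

3

Successive powers of 7 modulo 11:
  7^0=1  7^1=7  7^2=5  7^3=2
So 7^3 ≡ 2 (mod 11), giving e = 3.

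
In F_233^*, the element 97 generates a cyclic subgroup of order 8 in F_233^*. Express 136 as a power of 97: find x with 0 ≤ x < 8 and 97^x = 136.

Successive powers of 97 modulo 233:
  97^0=1  97^1=97  97^2=89  97^3=12  97^4=232  97^5=136
So 97^5 ≡ 136 (mod 233), giving x = 5.

5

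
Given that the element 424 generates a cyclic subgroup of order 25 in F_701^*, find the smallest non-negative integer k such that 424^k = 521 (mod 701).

9

Successive powers of 424 modulo 701:
  424^0=1  424^1=424  424^2=320  424^3=387  424^4=54  424^5=464
  424^6=456  424^7=569  424^8=112  424^9=521
So 424^9 ≡ 521 (mod 701), giving k = 9.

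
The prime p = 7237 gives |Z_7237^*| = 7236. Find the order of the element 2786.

The order of 2786 must divide p − 1 = 7236 = 2^2 · 3^3 · 67.
Divisors: 1, 2, 3, 4, 6, 9, 12, 18, 27, 36, 54, 67, 108, 134, 201, 268, 402, 603, 804, 1206, 1809, 2412, 3618, 7236.
Check each in increasing order: 2786^1 ≡ 2786;  2786^2 ≡ 3732;  2786^3 ≡ 5020;  2786^4 ≡ 3836;  2786^6 ≡ 1166;  2786^9 ≡ 5824;  2786^12 ≡ 6237;  2786^18 ≡ 6394;  2786^27 ≡ 4291;  2786^36 ≡ 1423;  2786^54 ≡ 1753;  2786^67 ≡ 2502;  2786^108 ≡ 4521;  2786^134 ≡ 7236;  2786^201 ≡ 4735;  2786^268 ≡ 1.
Smallest exponent giving 1 is 268.

268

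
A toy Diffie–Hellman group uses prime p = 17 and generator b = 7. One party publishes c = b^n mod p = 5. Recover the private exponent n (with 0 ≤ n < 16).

15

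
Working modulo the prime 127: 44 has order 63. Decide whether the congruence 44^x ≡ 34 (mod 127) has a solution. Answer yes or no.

34 ∈ ⟨44⟩ iff 34^63 ≡ 1 (mod 127), since |⟨44⟩| = 63.
34^63 mod 127 = 1.
Since 1 = 1, 34 lies in the subgroup.

yes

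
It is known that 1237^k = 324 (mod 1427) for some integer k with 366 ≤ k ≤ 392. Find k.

368

Compute 1237^366 mod 1427 = 632, then multiply by 1237 repeatedly:
  1237^366=632  1237^367=1215  1237^368=324
Found 324 at exponent 368.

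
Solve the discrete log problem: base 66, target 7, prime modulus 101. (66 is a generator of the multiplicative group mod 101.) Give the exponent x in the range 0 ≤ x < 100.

23

Successive powers of 66 modulo 101:
  66^0=1  66^1=66  66^2=13  66^3=50  66^4=68  66^5=44
  66^6=76  66^7=67  66^8=79  66^9=63  66^10=17  66^11=11
  66^12=19  66^13=42  66^14=45  66^15=41  66^16=80  66^17=28
  66^18=30  66^19=61  66^20=87  66^21=86  66^22=20  66^23=7
So 66^23 ≡ 7 (mod 101), giving x = 23.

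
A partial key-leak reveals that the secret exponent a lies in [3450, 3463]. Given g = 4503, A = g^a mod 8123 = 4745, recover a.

3453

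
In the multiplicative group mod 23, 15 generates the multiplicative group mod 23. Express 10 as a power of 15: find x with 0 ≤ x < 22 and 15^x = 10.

Successive powers of 15 modulo 23:
  15^0=1  15^1=15  15^2=18  15^3=17  15^4=2  15^5=7
  15^6=13  15^7=11  15^8=4  15^9=14  15^10=3  15^11=22
  15^12=8  15^13=5  15^14=6  15^15=21  15^16=16  15^17=10
So 15^17 ≡ 10 (mod 23), giving x = 17.

17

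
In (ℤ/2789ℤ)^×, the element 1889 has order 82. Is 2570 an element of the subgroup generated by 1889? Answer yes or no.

2570 ∈ ⟨1889⟩ iff 2570^82 ≡ 1 (mod 2789), since |⟨1889⟩| = 82.
2570^82 mod 2789 = 2715.
Since 2715 ≠ 1, 2570 does not lie in the subgroup.

no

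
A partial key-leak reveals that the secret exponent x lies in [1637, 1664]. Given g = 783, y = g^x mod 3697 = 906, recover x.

Compute 783^1637 mod 3697 = 203, then multiply by 783 repeatedly:
  783^1637=203  783^1638=3675  783^1639=1259  783^1640=2395  783^1641=906
Found 906 at exponent 1641.

1641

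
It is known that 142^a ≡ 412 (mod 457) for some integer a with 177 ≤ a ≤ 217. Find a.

197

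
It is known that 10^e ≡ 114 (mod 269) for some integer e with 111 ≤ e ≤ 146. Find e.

Compute 10^111 mod 269 = 200, then multiply by 10 repeatedly:
  10^111=200  10^112=117  10^113=94  10^114=133  10^115=254
  10^116=119  10^117=114
Found 114 at exponent 117.

117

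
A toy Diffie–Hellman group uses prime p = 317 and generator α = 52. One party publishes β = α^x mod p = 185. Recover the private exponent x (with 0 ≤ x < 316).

239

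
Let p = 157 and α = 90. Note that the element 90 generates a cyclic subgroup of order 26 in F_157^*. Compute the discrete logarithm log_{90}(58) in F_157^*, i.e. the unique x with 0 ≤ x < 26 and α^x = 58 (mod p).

7

Successive powers of 90 modulo 157:
  90^0=1  90^1=90  90^2=93  90^3=49  90^4=14  90^5=4
  90^6=46  90^7=58
So 90^7 ≡ 58 (mod 157), giving x = 7.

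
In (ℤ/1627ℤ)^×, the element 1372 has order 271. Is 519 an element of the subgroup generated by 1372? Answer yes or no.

yes

519 ∈ ⟨1372⟩ iff 519^271 ≡ 1 (mod 1627), since |⟨1372⟩| = 271.
519^271 mod 1627 = 1.
Since 1 = 1, 519 lies in the subgroup.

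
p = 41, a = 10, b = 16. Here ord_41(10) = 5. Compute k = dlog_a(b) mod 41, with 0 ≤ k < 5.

3

Successive powers of 10 modulo 41:
  10^0=1  10^1=10  10^2=18  10^3=16
So 10^3 ≡ 16 (mod 41), giving k = 3.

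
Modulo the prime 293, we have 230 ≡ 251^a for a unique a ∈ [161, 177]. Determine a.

173

Compute 251^161 mod 293 = 101, then multiply by 251 repeatedly:
  251^161=101  251^162=153  251^163=20  251^164=39  251^165=120
  251^166=234  251^167=134  251^168=232  251^169=218  251^170=220
  251^171=136  251^172=148  251^173=230
Found 230 at exponent 173.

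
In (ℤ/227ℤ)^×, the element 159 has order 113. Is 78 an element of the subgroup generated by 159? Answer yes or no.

yes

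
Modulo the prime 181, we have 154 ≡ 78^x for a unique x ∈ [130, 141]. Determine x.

Compute 78^130 mod 181 = 138, then multiply by 78 repeatedly:
  78^130=138  78^131=85  78^132=114  78^133=23  78^134=165
  78^135=19  78^136=34  78^137=118  78^138=154
Found 154 at exponent 138.

138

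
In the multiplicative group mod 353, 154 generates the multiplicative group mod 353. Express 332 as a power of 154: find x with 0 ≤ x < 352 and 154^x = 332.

124

Baby-step giant-step with m = ceil(sqrt(352)) = 19.
Baby table (154^j mod 353 for j=0..18):
  0:1  1:154  2:65  3:126  4:342  5:71  6:344  7:26
  8:121  9:278  10:99  11:67  12:81  13:119  14:323  15:322
  16:168  17:103  18:330
Giant step factor: 154^(-19) ≡ 147 (mod 353).
Scan 332·147^i mod 353 for i = 0, 1, …:
  i=0: 332   i=1: 90   i=2: 169   i=3: 133
  i=4: 136   i=5: 224   i=6: 99
Match at i=6, j=10: x = 6·19 + 10 = 124.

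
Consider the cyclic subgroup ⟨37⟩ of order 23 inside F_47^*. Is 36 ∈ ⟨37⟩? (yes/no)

yes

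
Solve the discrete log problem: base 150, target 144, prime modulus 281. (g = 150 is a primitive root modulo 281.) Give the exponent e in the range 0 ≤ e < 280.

Baby-step giant-step with m = ceil(sqrt(280)) = 17.
Baby table (150^j mod 281 for j=0..16):
  0:1  1:150  2:20  3:190  4:119  5:147  6:132  7:130
  8:111  9:71  10:253  11:15  12:2  13:19  14:40  15:99
  16:238
Giant step factor: 150^(-17) ≡ 173 (mod 281).
Scan 144·173^i mod 281 for i = 0, 1, …:
  i=0: 144   i=1: 184   i=2: 79   i=3: 179
  i=4: 57   i=5: 26   i=6: 2
Match at i=6, j=12: e = 6·17 + 12 = 114.

114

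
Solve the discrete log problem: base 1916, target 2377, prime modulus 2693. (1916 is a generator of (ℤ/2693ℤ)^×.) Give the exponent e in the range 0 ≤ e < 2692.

2287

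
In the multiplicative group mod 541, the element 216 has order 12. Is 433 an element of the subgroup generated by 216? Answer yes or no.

no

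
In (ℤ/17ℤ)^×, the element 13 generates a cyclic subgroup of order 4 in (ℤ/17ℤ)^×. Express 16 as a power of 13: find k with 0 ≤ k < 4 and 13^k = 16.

2

Successive powers of 13 modulo 17:
  13^0=1  13^1=13  13^2=16
So 13^2 ≡ 16 (mod 17), giving k = 2.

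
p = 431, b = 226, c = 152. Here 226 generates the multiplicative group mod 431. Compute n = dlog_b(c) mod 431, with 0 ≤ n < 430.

Baby-step giant-step with m = ceil(sqrt(430)) = 21.
Baby table (226^j mod 431 for j=0..20):
  0:1  1:226  2:218  3:134  4:114  5:335  6:285  7:191
  8:66  9:262  10:165  11:224  12:197  13:129  14:277  15:107
  16:46  17:52  18:115  19:130  20:72
Giant step factor: 226^(-21) ≡ 370 (mod 431).
Scan 152·370^i mod 431 for i = 0, 1, …:
  i=0: 152   i=1: 210   i=2: 120   i=3: 7
  i=4: 4   i=5: 187   i=6: 230   i=7: 193
  i=8: 295   i=9: 107
Match at i=9, j=15: n = 9·21 + 15 = 204.

204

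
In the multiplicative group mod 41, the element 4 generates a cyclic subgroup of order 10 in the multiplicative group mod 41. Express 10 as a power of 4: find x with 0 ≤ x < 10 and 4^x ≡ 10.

4

Successive powers of 4 modulo 41:
  4^0=1  4^1=4  4^2=16  4^3=23  4^4=10
So 4^4 ≡ 10 (mod 41), giving x = 4.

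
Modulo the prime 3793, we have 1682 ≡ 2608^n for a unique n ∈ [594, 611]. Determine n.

Compute 2608^594 mod 3793 = 177, then multiply by 2608 repeatedly:
  2608^594=177  2608^595=2663  2608^596=121  2608^597=749  2608^598=3790
  2608^599=3555  2608^600=1348  2608^601=3266  2608^602=2443  2608^603=2897
  2608^604=3513  2608^605=1809  2608^606=3173  2608^607=2651  2608^608=2962
  2608^609=2348  2608^610=1682
Found 1682 at exponent 610.

610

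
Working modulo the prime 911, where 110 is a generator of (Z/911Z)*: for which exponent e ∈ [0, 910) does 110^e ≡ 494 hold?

Baby-step giant-step with m = ceil(sqrt(910)) = 31.
Baby table (110^j mod 911 for j=0..30):
  0:1  1:110  2:257  3:29  4:457  5:165  6:841  7:499
  8:230  9:703  10:806  11:293  12:345  13:599  14:298  15:895
  16:62  17:443  18:447  19:887  20:93  21:209  22:215  23:875
  24:595  25:769  26:778  27:857  28:437  29:698  30:256
Giant step factor: 110^(-31) ≡ 866 (mod 911).
Scan 494·866^i mod 911 for i = 0, 1, …:
  i=0: 494   i=1: 545   i=2: 72   i=3: 404
  i=4: 40   i=5: 22   i=6: 832   i=7: 822
  i=8: 361   i=9: 153   i=10: 403   i=11: 85
  i=12: 730   i=13: 857
Match at i=13, j=27: e = 13·31 + 27 = 430.

430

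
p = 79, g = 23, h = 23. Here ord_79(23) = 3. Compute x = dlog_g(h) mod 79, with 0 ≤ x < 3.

Successive powers of 23 modulo 79:
  23^0=1  23^1=23
So 23^1 ≡ 23 (mod 79), giving x = 1.

1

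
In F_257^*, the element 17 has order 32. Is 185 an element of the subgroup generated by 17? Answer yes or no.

no

185 ∈ ⟨17⟩ iff 185^32 ≡ 1 (mod 257), since |⟨17⟩| = 32.
185^32 mod 257 = 241.
Since 241 ≠ 1, 185 does not lie in the subgroup.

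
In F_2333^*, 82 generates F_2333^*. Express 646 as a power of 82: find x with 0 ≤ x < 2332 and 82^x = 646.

1760

Baby-step giant-step with m = ceil(sqrt(2332)) = 49.
Baby table (82^j mod 2333 for j=0..48):
  0:1  1:82  2:2058  3:780  4:969  5:136  6:1820  7:2261
  8:1095  9:1136  10:2165  11:222  12:1873  13:1941  14:518  15:482
  16:2196  17:431  18:347  19:458  20:228  21:32  22:291  23:532
  24:1630  25:679  26:2019  27:2248  28:29  29:45  30:1357  31:1623
  32:105  33:1611  34:1454  35:245  36:1426  37:282  38:2127  39:1772
  40:658  41:297  42:1024  43:2313  44:693  45:834  46:731  47:1617
  48:1946
Giant step factor: 82^(-49) ≡ 269 (mod 2333).
Scan 646·269^i mod 2333 for i = 0, 1, …:
  i=0: 646   i=1: 1132   i=2: 1218   i=3: 1022
  i=4: 1957   i=5: 1508   i=6: 2043   i=7: 1312
  i=8: 645   i=9: 863     …   i=34: 1729
  i=35: 834
Match at i=35, j=45: x = 35·49 + 45 = 1760.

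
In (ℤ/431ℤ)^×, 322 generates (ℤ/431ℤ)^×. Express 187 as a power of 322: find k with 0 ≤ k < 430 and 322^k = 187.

Baby-step giant-step with m = ceil(sqrt(430)) = 21.
Baby table (322^j mod 431 for j=0..20):
  0:1  1:322  2:244  3:126  4:58  5:143  6:360  7:412
  8:347  9:105  10:192  11:191  12:300  13:56  14:361  15:303
  16:160  17:231  18:250  19:334  20:229
Giant step factor: 322^(-21) ≡ 233 (mod 431).
Scan 187·233^i mod 431 for i = 0, 1, …:
  i=0: 187   i=1: 40   i=2: 269   i=3: 182
  i=4: 168   i=5: 354   i=6: 161   i=7: 16
  i=8: 280   i=9: 159   i=10: 412
Match at i=10, j=7: k = 10·21 + 7 = 217.

217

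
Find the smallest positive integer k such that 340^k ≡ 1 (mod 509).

The order of 340 must divide p − 1 = 508 = 2^2 · 127.
Divisors: 1, 2, 4, 127, 254, 508.
Check each in increasing order: 340^1 ≡ 340;  340^2 ≡ 57;  340^4 ≡ 195;  340^127 ≡ 1.
Smallest exponent giving 1 is 127.

127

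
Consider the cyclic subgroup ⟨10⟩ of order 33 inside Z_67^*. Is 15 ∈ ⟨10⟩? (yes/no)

yes

15 ∈ ⟨10⟩ iff 15^33 ≡ 1 (mod 67), since |⟨10⟩| = 33.
15^33 mod 67 = 1.
Since 1 = 1, 15 lies in the subgroup.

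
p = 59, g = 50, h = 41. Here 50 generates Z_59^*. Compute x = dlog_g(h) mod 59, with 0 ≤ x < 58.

Baby-step giant-step with m = ceil(sqrt(58)) = 8.
Baby table (50^j mod 59 for j=0..7):
  0:1  1:50  2:22  3:38  4:12  5:10  6:28  7:43
Giant step factor: 50^(-8) ≡ 25 (mod 59).
Scan 41·25^i mod 59 for i = 0, 1, …:
  i=0: 41   i=1: 22
Match at i=1, j=2: x = 1·8 + 2 = 10.

10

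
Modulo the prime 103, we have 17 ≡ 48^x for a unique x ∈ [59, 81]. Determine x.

62

Compute 48^59 mod 103 = 99, then multiply by 48 repeatedly:
  48^59=99  48^60=14  48^61=54  48^62=17
Found 17 at exponent 62.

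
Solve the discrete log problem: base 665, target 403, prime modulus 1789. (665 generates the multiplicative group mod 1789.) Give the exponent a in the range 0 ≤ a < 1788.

Baby-step giant-step with m = ceil(sqrt(1788)) = 43.
Baby table (665^j mod 1789 for j=0..42):
  0:1  1:665  2:342  3:227  4:679  5:707  6:1437  7:279
  8:1268  9:601  10:718  11:1596  12:463  13:187  14:914  15:1339
  16:1302  17:1743  18:1612  19:369  20:292  21:968  22:1469  23:91
  24:1478  25:709  26:978  27:963  28:1722  29:170  30:343  31:892
  32:1021  33:934  34:327  35:986  36:916  37:880  38:197  39:408
  40:1181  41:1783  42:1377
Giant step factor: 665^(-43) ≡ 1204 (mod 1789).
Scan 403·1204^i mod 1789 for i = 0, 1, …:
  i=0: 403   i=1: 393   i=2: 876   i=3: 983
  i=4: 1003   i=5: 37   i=6: 1612
Match at i=6, j=18: a = 6·43 + 18 = 276.

276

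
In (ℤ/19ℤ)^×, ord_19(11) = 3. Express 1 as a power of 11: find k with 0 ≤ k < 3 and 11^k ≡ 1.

Successive powers of 11 modulo 19:
  11^0=1
So 11^0 ≡ 1 (mod 19), giving k = 0.

0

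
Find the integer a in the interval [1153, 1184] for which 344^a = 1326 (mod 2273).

1161

Compute 344^1153 mod 2273 = 409, then multiply by 344 repeatedly:
  344^1153=409  344^1154=2043  344^1155=435  344^1156=1895  344^1157=1802
  344^1158=1632  344^1159=2250  344^1160=1180  344^1161=1326
Found 1326 at exponent 1161.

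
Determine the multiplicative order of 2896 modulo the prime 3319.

The order of 2896 must divide p − 1 = 3318 = 2 · 3 · 7 · 79.
Divisors: 1, 2, 3, 6, 7, 14, 21, 42, 79, 158, 237, 474, 553, 1106, 1659, 3318.
Check each in increasing order: 2896^1 ≡ 2896;  2896^2 ≡ 3022;  2896^3 ≡ 2828;  2896^6 ≡ 2113;  2896^7 ≡ 2331;  2896^14 ≡ 358;  2896^21 ≡ 1429;  2896^42 ≡ 856;  2896^79 ≡ 2878;  2896^158 ≡ 1979;  2896^237 ≡ 158;  2896^474 ≡ 1731;  2896^553 ≡ 3318;  2896^1106 ≡ 1.
Smallest exponent giving 1 is 1106.

1106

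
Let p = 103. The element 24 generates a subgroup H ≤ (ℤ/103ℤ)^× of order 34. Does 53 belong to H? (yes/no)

53 ∈ ⟨24⟩ iff 53^34 ≡ 1 (mod 103), since |⟨24⟩| = 34.
53^34 mod 103 = 56.
Since 56 ≠ 1, 53 does not lie in the subgroup.

no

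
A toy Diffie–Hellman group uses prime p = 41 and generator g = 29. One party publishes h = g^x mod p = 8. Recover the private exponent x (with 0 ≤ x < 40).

34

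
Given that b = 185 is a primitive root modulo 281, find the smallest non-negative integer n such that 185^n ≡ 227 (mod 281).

Baby-step giant-step with m = ceil(sqrt(280)) = 17.
Baby table (185^j mod 281 for j=0..16):
  0:1  1:185  2:224  3:133  4:158  5:6  6:267  7:220
  8:236  9:105  10:36  11:197  12:196  13:11  14:68  15:216
  16:58
Giant step factor: 185^(-17) ≡ 254 (mod 281).
Scan 227·254^i mod 281 for i = 0, 1, …:
  i=0: 227   i=1: 53   i=2: 255   i=3: 140
  i=4: 154   i=5: 57   i=6: 147   i=7: 246
  i=8: 102   i=9: 56   i=10: 174   i=11: 79
  i=12: 115   i=13: 267
Match at i=13, j=6: n = 13·17 + 6 = 227.

227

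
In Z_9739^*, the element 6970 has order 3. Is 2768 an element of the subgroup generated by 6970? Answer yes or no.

⟨6970⟩ has order 3; its elements mod 9739 are {1, 2768, 6970}.
2768 is in this set.

yes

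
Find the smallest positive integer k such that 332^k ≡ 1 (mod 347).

173

The order of 332 must divide p − 1 = 346 = 2 · 173.
Divisors: 1, 2, 173, 346.
Check each in increasing order: 332^1 ≡ 332;  332^2 ≡ 225;  332^173 ≡ 1.
Smallest exponent giving 1 is 173.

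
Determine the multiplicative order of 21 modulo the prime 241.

The order of 21 must divide p − 1 = 240 = 2^4 · 3 · 5.
Divisors: 1, 2, 3, 4, 5, 6, 8, 10, 12, 15, 16, 20, 24, 30, 40, 48, 60, 80, 120, 240.
Check each in increasing order: 21^1 ≡ 21;  21^2 ≡ 200;  21^3 ≡ 103;  21^4 ≡ 235;  21^5 ≡ 115;  21^6 ≡ 5;  21^8 ≡ 36;  21^10 ≡ 211;  21^12 ≡ 25;  21^15 ≡ 165;  21^16 ≡ 91;  21^20 ≡ 177;  21^24 ≡ 143;  21^30 ≡ 233;  21^40 ≡ 240;  21^48 ≡ 205;  21^60 ≡ 64;  21^80 ≡ 1.
Smallest exponent giving 1 is 80.

80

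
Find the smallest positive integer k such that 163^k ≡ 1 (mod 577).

The order of 163 must divide p − 1 = 576 = 2^6 · 3^2.
Divisors: 1, 2, 3, 4, 6, 8, 9, 12, 16, 18, 24, 32, 36, 48, 64, 72, 96, 144, 192, 288, 576.
Check each in increasing order: 163^1 ≡ 163;  163^2 ≡ 27;  163^3 ≡ 362;  163^4 ≡ 152;  163^6 ≡ 65;  163^8 ≡ 24;  163^9 ≡ 450;  163^12 ≡ 186;  163^16 ≡ 576;  163^18 ≡ 550;  163^24 ≡ 553;  163^32 ≡ 1.
Smallest exponent giving 1 is 32.

32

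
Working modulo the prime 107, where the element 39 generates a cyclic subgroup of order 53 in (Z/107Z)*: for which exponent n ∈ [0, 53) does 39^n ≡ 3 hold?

45

Baby-step giant-step with m = ceil(sqrt(53)) = 8.
Baby table (39^j mod 107 for j=0..7):
  0:1  1:39  2:23  3:41  4:101  5:87  6:76  7:75
Giant step factor: 39^(-8) ≡ 3 (mod 107).
Scan 3·3^i mod 107 for i = 0, 1, …:
  i=0: 3   i=1: 9   i=2: 27   i=3: 81
  i=4: 29   i=5: 87
Match at i=5, j=5: n = 5·8 + 5 = 45.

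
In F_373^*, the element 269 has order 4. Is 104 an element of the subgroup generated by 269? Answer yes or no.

yes

⟨269⟩ has order 4; its elements mod 373 are {1, 104, 269, 372}.
104 is in this set.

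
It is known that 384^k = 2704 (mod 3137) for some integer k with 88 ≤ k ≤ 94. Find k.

Compute 384^88 mod 3137 = 2704, then multiply by 384 repeatedly:
  384^88=2704
Found 2704 at exponent 88.

88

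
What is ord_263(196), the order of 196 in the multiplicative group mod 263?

131

The order of 196 must divide p − 1 = 262 = 2 · 131.
Divisors: 1, 2, 131, 262.
Check each in increasing order: 196^1 ≡ 196;  196^2 ≡ 18;  196^131 ≡ 1.
Smallest exponent giving 1 is 131.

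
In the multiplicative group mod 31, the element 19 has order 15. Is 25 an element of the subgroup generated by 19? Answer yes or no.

yes

25 ∈ ⟨19⟩ iff 25^15 ≡ 1 (mod 31), since |⟨19⟩| = 15.
25^15 mod 31 = 1.
Since 1 = 1, 25 lies in the subgroup.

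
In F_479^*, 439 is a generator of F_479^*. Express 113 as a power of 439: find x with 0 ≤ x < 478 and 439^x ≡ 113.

15

Baby-step giant-step with m = ceil(sqrt(478)) = 22.
Baby table (439^j mod 479 for j=0..21):
  0:1  1:439  2:163  3:186  4:224  5:141  6:108  7:470
  8:360  9:449  10:242  11:379  12:168  13:465  14:81  15:113
  16:270  17:217  18:421  19:404  20:126  21:229
Giant step factor: 439^(-22) ≡ 138 (mod 479).
Scan 113·138^i mod 479 for i = 0, 1, …:
  i=0: 113
Match at i=0, j=15: x = 0·22 + 15 = 15.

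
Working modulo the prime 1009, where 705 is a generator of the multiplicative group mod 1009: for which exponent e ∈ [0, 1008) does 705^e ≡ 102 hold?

5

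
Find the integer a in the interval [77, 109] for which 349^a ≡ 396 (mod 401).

Compute 349^77 mod 401 = 65, then multiply by 349 repeatedly:
  349^77=65  349^78=229  349^79=122  349^80=72  349^81=266
  349^82=203  349^83=271  349^84=344  349^85=157  349^86=257
  349^87=270  349^88=396
Found 396 at exponent 88.

88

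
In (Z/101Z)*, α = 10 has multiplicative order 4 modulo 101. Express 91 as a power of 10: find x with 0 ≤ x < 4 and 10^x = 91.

3

Successive powers of 10 modulo 101:
  10^0=1  10^1=10  10^2=100  10^3=91
So 10^3 ≡ 91 (mod 101), giving x = 3.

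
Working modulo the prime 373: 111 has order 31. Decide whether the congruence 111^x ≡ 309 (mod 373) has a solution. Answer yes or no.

309 ∈ ⟨111⟩ iff 309^31 ≡ 1 (mod 373), since |⟨111⟩| = 31.
309^31 mod 373 = 1.
Since 1 = 1, 309 lies in the subgroup.

yes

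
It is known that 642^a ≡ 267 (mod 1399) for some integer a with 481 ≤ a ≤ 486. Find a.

481

Compute 642^481 mod 1399 = 267, then multiply by 642 repeatedly:
  642^481=267
Found 267 at exponent 481.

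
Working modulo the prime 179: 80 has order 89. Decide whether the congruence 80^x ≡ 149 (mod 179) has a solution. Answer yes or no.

yes

149 ∈ ⟨80⟩ iff 149^89 ≡ 1 (mod 179), since |⟨80⟩| = 89.
149^89 mod 179 = 1.
Since 1 = 1, 149 lies in the subgroup.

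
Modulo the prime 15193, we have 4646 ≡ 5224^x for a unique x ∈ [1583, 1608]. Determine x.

1584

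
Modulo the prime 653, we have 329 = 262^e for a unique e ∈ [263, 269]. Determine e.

268

Compute 262^263 mod 653 = 381, then multiply by 262 repeatedly:
  262^263=381  262^264=566  262^265=61  262^266=310  262^267=248
  262^268=329
Found 329 at exponent 268.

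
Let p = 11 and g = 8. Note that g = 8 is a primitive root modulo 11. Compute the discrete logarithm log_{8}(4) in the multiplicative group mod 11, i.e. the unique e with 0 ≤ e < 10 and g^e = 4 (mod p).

Successive powers of 8 modulo 11:
  8^0=1  8^1=8  8^2=9  8^3=6  8^4=4
So 8^4 ≡ 4 (mod 11), giving e = 4.

4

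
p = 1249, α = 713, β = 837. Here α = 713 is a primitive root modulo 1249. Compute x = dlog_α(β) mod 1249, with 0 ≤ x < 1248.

796

Baby-step giant-step with m = ceil(sqrt(1248)) = 36.
Baby table (713^j mod 1249 for j=0..35):
  0:1  1:713  2:26  3:1052  4:676  5:1123  6:90  7:471
  8:1091  9:1005  10:888  11:1150  12:606  13:1173  14:768  15:522
  16:1233  17:1082  18:833  19:654  20:425  21:767  22:1058  23:1207
  24:30  25:157  26:780  27:335  28:296  29:1216  30:202  31:391
  32:256  33:174  34:411  35:777
Giant step factor: 713^(-36) ≡ 9 (mod 1249).
Scan 837·9^i mod 1249 for i = 0, 1, …:
  i=0: 837   i=1: 39   i=2: 351   i=3: 661
  i=4: 953   i=5: 1083   i=6: 1004   i=7: 293
  i=8: 139   i=9: 2     …   i=21: 769
  i=22: 676
Match at i=22, j=4: x = 22·36 + 4 = 796.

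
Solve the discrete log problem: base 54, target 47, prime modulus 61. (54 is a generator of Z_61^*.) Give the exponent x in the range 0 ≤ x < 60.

Successive powers of 54 modulo 61:
  54^0=1  54^1=54  54^2=49  54^3=23  54^4=22  54^5=29
  54^6=41  54^7=18  54^8=57  54^9=28  54^10=48  54^11=30
  54^12=34  54^13=6  54^14=19  54^15=50  54^16=16  54^17=10
  54^18=52  54^19=2  54^20=47
So 54^20 ≡ 47 (mod 61), giving x = 20.

20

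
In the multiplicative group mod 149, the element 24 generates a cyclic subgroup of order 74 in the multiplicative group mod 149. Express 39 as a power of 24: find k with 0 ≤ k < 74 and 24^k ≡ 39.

18

Successive powers of 24 modulo 149:
  24^0=1  24^1=24  24^2=129  24^3=116  24^4=102  24^5=64
  24^6=46  24^7=61  24^8=123  24^9=121  24^10=73  24^11=113
  24^12=30  24^13=124  24^14=145  24^15=53  24^16=80  24^17=132
  24^18=39
So 24^18 ≡ 39 (mod 149), giving k = 18.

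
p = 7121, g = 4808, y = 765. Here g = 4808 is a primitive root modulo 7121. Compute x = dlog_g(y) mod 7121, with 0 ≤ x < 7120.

492

Baby-step giant-step with m = ceil(sqrt(7120)) = 85.
Baby table (4808^j mod 7121 for j=0..84):
  0:1  1:4808  2:2098  3:3848  4:826  5:5011  6:2545  7:2482
  8:5781  9:1785  10:1475  11:6405  12:4036  13:363  14:659  15:6748
  16:1108  17:756  18:3138  19:5226  20:3720  21:4929  22:7065  23:1350
  24:3569  25:5263  26:3591  27:4224  28:7021  29:3428  30:3830  31:6855
  32:2852  33:4491  34:1856  35:1035  36:5822  37:6646  38:2041  39:390
  40:2297  41:6426  42:5310  43:1695  44:3136  45:2731  46:6645  47:4354
  48:5413  49:5570  50:5600  51:299  52:6271  53:654  54:4071  55:4860
  56:2879  57:6129  58:1534  59:5237  60:6761  61:6644  62:6667  63:3315
  64:1722  65:4774  66:2409  67:3726  68:5293  69:5411  70:3075  71:1404
  72:6845  73:4619  74:4874  75:6102  76:7017  77:5559  78:2559  79:5705
  80:6669  81:5810  82:5918  83:5349  84:4061
Giant step factor: 4808^(-85) ≡ 2119 (mod 7121).
Scan 765·2119^i mod 7121 for i = 0, 1, …:
  i=0: 765   i=1: 4568   i=2: 2153   i=3: 4767
  i=4: 3695   i=5: 3726
Match at i=5, j=67: x = 5·85 + 67 = 492.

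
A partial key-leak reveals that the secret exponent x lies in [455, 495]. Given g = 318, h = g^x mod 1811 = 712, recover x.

468

Compute 318^455 mod 1811 = 1555, then multiply by 318 repeatedly:
  318^455=1555  318^456=87  318^457=501  318^458=1761  318^459=399
  318^460=112  318^461=1207  318^462=1705  318^463=701  318^464=165
  318^465=1762  318^466=717  318^467=1631  318^468=712
Found 712 at exponent 468.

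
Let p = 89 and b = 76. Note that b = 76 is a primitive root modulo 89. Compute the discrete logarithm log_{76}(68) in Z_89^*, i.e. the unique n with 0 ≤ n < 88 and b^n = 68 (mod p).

82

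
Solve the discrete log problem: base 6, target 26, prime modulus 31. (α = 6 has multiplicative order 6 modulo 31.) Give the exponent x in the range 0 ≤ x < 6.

Successive powers of 6 modulo 31:
  6^0=1  6^1=6  6^2=5  6^3=30  6^4=25  6^5=26
So 6^5 ≡ 26 (mod 31), giving x = 5.

5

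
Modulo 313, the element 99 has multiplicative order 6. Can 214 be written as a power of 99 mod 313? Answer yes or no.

⟨99⟩ has order 6; its elements mod 313 are {1, 98, 99, 214, 215, 312}.
214 is in this set.

yes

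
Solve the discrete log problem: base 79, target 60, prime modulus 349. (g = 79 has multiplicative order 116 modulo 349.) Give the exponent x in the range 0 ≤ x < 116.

54

Baby-step giant-step with m = ceil(sqrt(116)) = 11.
Baby table (79^j mod 349 for j=0..10):
  0:1  1:79  2:308  3:251  4:285  5:179  6:181  7:339
  8:257  9:61  10:282
Giant step factor: 79^(-11) ≡ 6 (mod 349).
Scan 60·6^i mod 349 for i = 0, 1, …:
  i=0: 60   i=1: 11   i=2: 66   i=3: 47
  i=4: 282
Match at i=4, j=10: x = 4·11 + 10 = 54.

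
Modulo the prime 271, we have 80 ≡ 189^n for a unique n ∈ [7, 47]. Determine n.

Compute 189^7 mod 271 = 255, then multiply by 189 repeatedly:
  189^7=255  189^8=228  189^9=3  189^10=25  189^11=118
  189^12=80
Found 80 at exponent 12.

12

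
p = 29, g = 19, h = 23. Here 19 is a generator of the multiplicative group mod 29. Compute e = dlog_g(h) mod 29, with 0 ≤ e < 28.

24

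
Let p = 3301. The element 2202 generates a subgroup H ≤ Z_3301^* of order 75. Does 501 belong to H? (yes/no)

yes

501 ∈ ⟨2202⟩ iff 501^75 ≡ 1 (mod 3301), since |⟨2202⟩| = 75.
501^75 mod 3301 = 1.
Since 1 = 1, 501 lies in the subgroup.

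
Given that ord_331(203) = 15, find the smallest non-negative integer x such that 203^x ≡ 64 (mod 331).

3

Successive powers of 203 modulo 331:
  203^0=1  203^1=203  203^2=165  203^3=64
So 203^3 ≡ 64 (mod 331), giving x = 3.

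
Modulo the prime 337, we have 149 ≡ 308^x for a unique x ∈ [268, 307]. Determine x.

274

Compute 308^268 mod 337 = 193, then multiply by 308 repeatedly:
  308^268=193  308^269=132  308^270=216  308^271=139  308^272=13
  308^273=297  308^274=149
Found 149 at exponent 274.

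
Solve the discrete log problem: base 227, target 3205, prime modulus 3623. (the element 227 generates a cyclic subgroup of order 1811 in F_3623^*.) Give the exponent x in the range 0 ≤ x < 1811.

868

Baby-step giant-step with m = ceil(sqrt(1811)) = 43.
Baby table (227^j mod 3623 for j=0..42):
  0:1  1:227  2:807  3:2039  4:2732  5:631  6:1940  7:1997
  8:444  9:2967  10:3254  11:3189  12:2926  13:1193  14:2709  15:2656
  16:1494  17:2199  18:2822  19:2946  20:2110  21:734  22:3583  23:1789
  24:327  25:1769  26:3033  27:121  28:2106  29:3449  30:355  31:879
  32:268  33:2868  34:2519  35:3002  36:330  37:2450  38:1831  39:2615
  40:3056  41:1719  42:2552
Giant step factor: 227^(-43) ≡ 2380 (mod 3623).
Scan 3205·2380^i mod 3623 for i = 0, 1, …:
  i=0: 3205   i=1: 1485   i=2: 1875   i=3: 2587
  i=4: 1583   i=5: 3243   i=6: 1350   i=7: 3022
  i=8: 705   i=9: 451     …   i=19: 3337
  i=20: 444
Match at i=20, j=8: x = 20·43 + 8 = 868.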